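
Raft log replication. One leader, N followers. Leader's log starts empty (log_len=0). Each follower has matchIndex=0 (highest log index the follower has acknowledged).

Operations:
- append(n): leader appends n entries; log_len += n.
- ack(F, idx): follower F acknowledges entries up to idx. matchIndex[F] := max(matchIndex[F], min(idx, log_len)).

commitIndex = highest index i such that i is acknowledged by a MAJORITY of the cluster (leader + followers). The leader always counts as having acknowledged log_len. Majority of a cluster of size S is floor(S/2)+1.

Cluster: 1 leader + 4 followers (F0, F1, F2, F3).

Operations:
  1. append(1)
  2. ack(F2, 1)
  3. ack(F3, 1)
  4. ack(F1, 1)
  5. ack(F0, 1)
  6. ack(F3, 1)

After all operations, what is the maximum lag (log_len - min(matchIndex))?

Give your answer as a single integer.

Op 1: append 1 -> log_len=1
Op 2: F2 acks idx 1 -> match: F0=0 F1=0 F2=1 F3=0; commitIndex=0
Op 3: F3 acks idx 1 -> match: F0=0 F1=0 F2=1 F3=1; commitIndex=1
Op 4: F1 acks idx 1 -> match: F0=0 F1=1 F2=1 F3=1; commitIndex=1
Op 5: F0 acks idx 1 -> match: F0=1 F1=1 F2=1 F3=1; commitIndex=1
Op 6: F3 acks idx 1 -> match: F0=1 F1=1 F2=1 F3=1; commitIndex=1

Answer: 0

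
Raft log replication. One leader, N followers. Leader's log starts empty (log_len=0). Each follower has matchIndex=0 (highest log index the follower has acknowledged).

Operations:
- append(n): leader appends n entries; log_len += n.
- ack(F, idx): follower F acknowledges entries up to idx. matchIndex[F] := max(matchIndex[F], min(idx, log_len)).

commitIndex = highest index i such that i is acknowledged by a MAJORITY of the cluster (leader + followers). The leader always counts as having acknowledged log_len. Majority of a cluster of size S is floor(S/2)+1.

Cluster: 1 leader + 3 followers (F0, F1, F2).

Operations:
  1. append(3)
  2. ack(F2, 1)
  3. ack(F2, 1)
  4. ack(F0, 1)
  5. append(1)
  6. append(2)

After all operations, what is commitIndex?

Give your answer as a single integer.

Answer: 1

Derivation:
Op 1: append 3 -> log_len=3
Op 2: F2 acks idx 1 -> match: F0=0 F1=0 F2=1; commitIndex=0
Op 3: F2 acks idx 1 -> match: F0=0 F1=0 F2=1; commitIndex=0
Op 4: F0 acks idx 1 -> match: F0=1 F1=0 F2=1; commitIndex=1
Op 5: append 1 -> log_len=4
Op 6: append 2 -> log_len=6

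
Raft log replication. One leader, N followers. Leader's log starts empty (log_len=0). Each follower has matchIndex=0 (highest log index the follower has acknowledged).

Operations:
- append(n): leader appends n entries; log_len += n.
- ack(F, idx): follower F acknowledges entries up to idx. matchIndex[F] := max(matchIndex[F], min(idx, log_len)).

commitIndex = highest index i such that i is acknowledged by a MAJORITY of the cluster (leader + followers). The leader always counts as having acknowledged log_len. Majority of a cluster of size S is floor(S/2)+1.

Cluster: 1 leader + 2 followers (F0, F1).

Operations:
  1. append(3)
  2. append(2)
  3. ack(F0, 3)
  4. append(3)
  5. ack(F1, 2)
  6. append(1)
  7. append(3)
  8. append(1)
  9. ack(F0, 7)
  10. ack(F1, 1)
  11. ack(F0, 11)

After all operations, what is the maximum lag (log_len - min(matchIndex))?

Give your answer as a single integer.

Answer: 11

Derivation:
Op 1: append 3 -> log_len=3
Op 2: append 2 -> log_len=5
Op 3: F0 acks idx 3 -> match: F0=3 F1=0; commitIndex=3
Op 4: append 3 -> log_len=8
Op 5: F1 acks idx 2 -> match: F0=3 F1=2; commitIndex=3
Op 6: append 1 -> log_len=9
Op 7: append 3 -> log_len=12
Op 8: append 1 -> log_len=13
Op 9: F0 acks idx 7 -> match: F0=7 F1=2; commitIndex=7
Op 10: F1 acks idx 1 -> match: F0=7 F1=2; commitIndex=7
Op 11: F0 acks idx 11 -> match: F0=11 F1=2; commitIndex=11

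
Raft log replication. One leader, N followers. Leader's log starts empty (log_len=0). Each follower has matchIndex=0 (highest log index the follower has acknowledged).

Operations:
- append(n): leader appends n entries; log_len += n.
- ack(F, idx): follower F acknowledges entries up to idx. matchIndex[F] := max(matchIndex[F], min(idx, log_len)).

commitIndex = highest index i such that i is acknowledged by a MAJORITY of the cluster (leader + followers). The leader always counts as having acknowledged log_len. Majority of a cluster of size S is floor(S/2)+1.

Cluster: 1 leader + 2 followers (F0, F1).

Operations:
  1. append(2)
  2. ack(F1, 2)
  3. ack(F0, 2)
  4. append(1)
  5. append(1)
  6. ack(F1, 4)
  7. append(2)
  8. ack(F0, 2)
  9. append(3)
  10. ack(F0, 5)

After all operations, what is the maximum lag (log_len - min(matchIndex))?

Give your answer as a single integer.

Op 1: append 2 -> log_len=2
Op 2: F1 acks idx 2 -> match: F0=0 F1=2; commitIndex=2
Op 3: F0 acks idx 2 -> match: F0=2 F1=2; commitIndex=2
Op 4: append 1 -> log_len=3
Op 5: append 1 -> log_len=4
Op 6: F1 acks idx 4 -> match: F0=2 F1=4; commitIndex=4
Op 7: append 2 -> log_len=6
Op 8: F0 acks idx 2 -> match: F0=2 F1=4; commitIndex=4
Op 9: append 3 -> log_len=9
Op 10: F0 acks idx 5 -> match: F0=5 F1=4; commitIndex=5

Answer: 5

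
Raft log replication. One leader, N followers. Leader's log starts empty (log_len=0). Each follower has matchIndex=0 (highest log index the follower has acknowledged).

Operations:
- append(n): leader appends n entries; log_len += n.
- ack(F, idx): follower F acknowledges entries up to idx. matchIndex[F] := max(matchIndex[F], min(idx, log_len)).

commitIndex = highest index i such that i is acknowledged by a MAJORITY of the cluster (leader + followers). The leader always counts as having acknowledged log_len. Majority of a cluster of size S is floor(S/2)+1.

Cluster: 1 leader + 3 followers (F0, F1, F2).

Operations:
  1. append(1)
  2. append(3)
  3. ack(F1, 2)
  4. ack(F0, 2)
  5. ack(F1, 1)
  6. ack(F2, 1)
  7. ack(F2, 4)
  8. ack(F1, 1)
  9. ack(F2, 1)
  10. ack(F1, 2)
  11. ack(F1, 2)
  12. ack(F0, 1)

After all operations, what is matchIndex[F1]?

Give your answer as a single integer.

Op 1: append 1 -> log_len=1
Op 2: append 3 -> log_len=4
Op 3: F1 acks idx 2 -> match: F0=0 F1=2 F2=0; commitIndex=0
Op 4: F0 acks idx 2 -> match: F0=2 F1=2 F2=0; commitIndex=2
Op 5: F1 acks idx 1 -> match: F0=2 F1=2 F2=0; commitIndex=2
Op 6: F2 acks idx 1 -> match: F0=2 F1=2 F2=1; commitIndex=2
Op 7: F2 acks idx 4 -> match: F0=2 F1=2 F2=4; commitIndex=2
Op 8: F1 acks idx 1 -> match: F0=2 F1=2 F2=4; commitIndex=2
Op 9: F2 acks idx 1 -> match: F0=2 F1=2 F2=4; commitIndex=2
Op 10: F1 acks idx 2 -> match: F0=2 F1=2 F2=4; commitIndex=2
Op 11: F1 acks idx 2 -> match: F0=2 F1=2 F2=4; commitIndex=2
Op 12: F0 acks idx 1 -> match: F0=2 F1=2 F2=4; commitIndex=2

Answer: 2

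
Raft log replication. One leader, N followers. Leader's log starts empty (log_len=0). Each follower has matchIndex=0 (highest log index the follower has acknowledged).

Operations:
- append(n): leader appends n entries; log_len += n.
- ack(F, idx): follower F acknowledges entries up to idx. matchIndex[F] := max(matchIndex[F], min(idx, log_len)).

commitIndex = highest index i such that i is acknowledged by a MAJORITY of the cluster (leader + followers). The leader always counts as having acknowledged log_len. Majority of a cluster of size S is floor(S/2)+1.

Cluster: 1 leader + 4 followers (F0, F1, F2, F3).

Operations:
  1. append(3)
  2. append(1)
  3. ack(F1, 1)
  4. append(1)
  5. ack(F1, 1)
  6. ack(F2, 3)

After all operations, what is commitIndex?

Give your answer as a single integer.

Op 1: append 3 -> log_len=3
Op 2: append 1 -> log_len=4
Op 3: F1 acks idx 1 -> match: F0=0 F1=1 F2=0 F3=0; commitIndex=0
Op 4: append 1 -> log_len=5
Op 5: F1 acks idx 1 -> match: F0=0 F1=1 F2=0 F3=0; commitIndex=0
Op 6: F2 acks idx 3 -> match: F0=0 F1=1 F2=3 F3=0; commitIndex=1

Answer: 1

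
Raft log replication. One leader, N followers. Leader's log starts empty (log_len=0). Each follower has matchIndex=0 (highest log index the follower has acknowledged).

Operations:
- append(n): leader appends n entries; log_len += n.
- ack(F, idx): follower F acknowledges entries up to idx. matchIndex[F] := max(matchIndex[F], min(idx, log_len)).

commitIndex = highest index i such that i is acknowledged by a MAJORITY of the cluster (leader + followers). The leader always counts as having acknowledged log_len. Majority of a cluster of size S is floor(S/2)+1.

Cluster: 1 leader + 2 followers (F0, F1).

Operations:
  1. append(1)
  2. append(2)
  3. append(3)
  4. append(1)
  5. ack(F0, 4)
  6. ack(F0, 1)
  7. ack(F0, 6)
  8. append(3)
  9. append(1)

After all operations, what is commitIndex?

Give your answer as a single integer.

Answer: 6

Derivation:
Op 1: append 1 -> log_len=1
Op 2: append 2 -> log_len=3
Op 3: append 3 -> log_len=6
Op 4: append 1 -> log_len=7
Op 5: F0 acks idx 4 -> match: F0=4 F1=0; commitIndex=4
Op 6: F0 acks idx 1 -> match: F0=4 F1=0; commitIndex=4
Op 7: F0 acks idx 6 -> match: F0=6 F1=0; commitIndex=6
Op 8: append 3 -> log_len=10
Op 9: append 1 -> log_len=11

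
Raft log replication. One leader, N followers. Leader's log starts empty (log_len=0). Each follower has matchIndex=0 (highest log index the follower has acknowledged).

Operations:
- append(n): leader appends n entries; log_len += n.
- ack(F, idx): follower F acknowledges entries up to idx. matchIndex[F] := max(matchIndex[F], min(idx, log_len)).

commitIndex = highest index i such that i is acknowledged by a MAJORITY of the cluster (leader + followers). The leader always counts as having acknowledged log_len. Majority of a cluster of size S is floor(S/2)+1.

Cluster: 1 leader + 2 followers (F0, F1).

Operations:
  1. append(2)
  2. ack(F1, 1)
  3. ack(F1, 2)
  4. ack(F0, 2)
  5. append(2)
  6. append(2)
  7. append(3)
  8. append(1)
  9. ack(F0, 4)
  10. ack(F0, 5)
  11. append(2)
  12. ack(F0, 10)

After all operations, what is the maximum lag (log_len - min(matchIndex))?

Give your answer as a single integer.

Op 1: append 2 -> log_len=2
Op 2: F1 acks idx 1 -> match: F0=0 F1=1; commitIndex=1
Op 3: F1 acks idx 2 -> match: F0=0 F1=2; commitIndex=2
Op 4: F0 acks idx 2 -> match: F0=2 F1=2; commitIndex=2
Op 5: append 2 -> log_len=4
Op 6: append 2 -> log_len=6
Op 7: append 3 -> log_len=9
Op 8: append 1 -> log_len=10
Op 9: F0 acks idx 4 -> match: F0=4 F1=2; commitIndex=4
Op 10: F0 acks idx 5 -> match: F0=5 F1=2; commitIndex=5
Op 11: append 2 -> log_len=12
Op 12: F0 acks idx 10 -> match: F0=10 F1=2; commitIndex=10

Answer: 10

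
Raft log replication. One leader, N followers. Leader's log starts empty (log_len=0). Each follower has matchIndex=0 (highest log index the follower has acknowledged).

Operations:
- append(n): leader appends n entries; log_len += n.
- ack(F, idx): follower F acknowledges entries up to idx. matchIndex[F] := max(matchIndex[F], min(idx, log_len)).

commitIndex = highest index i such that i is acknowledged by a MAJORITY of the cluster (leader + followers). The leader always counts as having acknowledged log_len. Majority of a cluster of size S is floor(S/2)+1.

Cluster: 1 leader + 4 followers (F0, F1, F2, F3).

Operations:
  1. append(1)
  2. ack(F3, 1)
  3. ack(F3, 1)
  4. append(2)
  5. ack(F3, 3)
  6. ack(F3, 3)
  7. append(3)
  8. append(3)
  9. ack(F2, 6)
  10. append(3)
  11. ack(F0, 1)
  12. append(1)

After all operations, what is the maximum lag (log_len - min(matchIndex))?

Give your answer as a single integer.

Answer: 13

Derivation:
Op 1: append 1 -> log_len=1
Op 2: F3 acks idx 1 -> match: F0=0 F1=0 F2=0 F3=1; commitIndex=0
Op 3: F3 acks idx 1 -> match: F0=0 F1=0 F2=0 F3=1; commitIndex=0
Op 4: append 2 -> log_len=3
Op 5: F3 acks idx 3 -> match: F0=0 F1=0 F2=0 F3=3; commitIndex=0
Op 6: F3 acks idx 3 -> match: F0=0 F1=0 F2=0 F3=3; commitIndex=0
Op 7: append 3 -> log_len=6
Op 8: append 3 -> log_len=9
Op 9: F2 acks idx 6 -> match: F0=0 F1=0 F2=6 F3=3; commitIndex=3
Op 10: append 3 -> log_len=12
Op 11: F0 acks idx 1 -> match: F0=1 F1=0 F2=6 F3=3; commitIndex=3
Op 12: append 1 -> log_len=13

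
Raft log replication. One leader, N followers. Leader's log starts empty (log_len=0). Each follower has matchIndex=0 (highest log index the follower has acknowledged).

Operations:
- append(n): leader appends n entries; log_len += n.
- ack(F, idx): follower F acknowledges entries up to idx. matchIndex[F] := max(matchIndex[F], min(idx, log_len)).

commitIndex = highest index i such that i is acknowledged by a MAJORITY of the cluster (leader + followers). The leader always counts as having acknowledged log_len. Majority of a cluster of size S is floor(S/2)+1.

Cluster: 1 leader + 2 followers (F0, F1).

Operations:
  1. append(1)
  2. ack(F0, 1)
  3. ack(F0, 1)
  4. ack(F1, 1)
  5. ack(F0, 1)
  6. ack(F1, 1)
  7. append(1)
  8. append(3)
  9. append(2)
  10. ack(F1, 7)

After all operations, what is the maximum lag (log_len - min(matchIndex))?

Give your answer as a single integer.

Op 1: append 1 -> log_len=1
Op 2: F0 acks idx 1 -> match: F0=1 F1=0; commitIndex=1
Op 3: F0 acks idx 1 -> match: F0=1 F1=0; commitIndex=1
Op 4: F1 acks idx 1 -> match: F0=1 F1=1; commitIndex=1
Op 5: F0 acks idx 1 -> match: F0=1 F1=1; commitIndex=1
Op 6: F1 acks idx 1 -> match: F0=1 F1=1; commitIndex=1
Op 7: append 1 -> log_len=2
Op 8: append 3 -> log_len=5
Op 9: append 2 -> log_len=7
Op 10: F1 acks idx 7 -> match: F0=1 F1=7; commitIndex=7

Answer: 6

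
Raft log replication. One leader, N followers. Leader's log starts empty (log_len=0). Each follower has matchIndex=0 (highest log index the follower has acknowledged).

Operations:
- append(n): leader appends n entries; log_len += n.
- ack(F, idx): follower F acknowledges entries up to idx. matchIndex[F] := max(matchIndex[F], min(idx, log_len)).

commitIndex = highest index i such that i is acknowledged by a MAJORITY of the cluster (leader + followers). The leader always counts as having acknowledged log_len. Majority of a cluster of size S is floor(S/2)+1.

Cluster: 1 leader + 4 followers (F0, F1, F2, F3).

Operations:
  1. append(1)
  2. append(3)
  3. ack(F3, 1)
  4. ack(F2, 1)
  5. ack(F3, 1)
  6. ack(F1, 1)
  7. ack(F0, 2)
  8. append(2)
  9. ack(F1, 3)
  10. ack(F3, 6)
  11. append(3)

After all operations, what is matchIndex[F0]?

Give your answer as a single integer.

Op 1: append 1 -> log_len=1
Op 2: append 3 -> log_len=4
Op 3: F3 acks idx 1 -> match: F0=0 F1=0 F2=0 F3=1; commitIndex=0
Op 4: F2 acks idx 1 -> match: F0=0 F1=0 F2=1 F3=1; commitIndex=1
Op 5: F3 acks idx 1 -> match: F0=0 F1=0 F2=1 F3=1; commitIndex=1
Op 6: F1 acks idx 1 -> match: F0=0 F1=1 F2=1 F3=1; commitIndex=1
Op 7: F0 acks idx 2 -> match: F0=2 F1=1 F2=1 F3=1; commitIndex=1
Op 8: append 2 -> log_len=6
Op 9: F1 acks idx 3 -> match: F0=2 F1=3 F2=1 F3=1; commitIndex=2
Op 10: F3 acks idx 6 -> match: F0=2 F1=3 F2=1 F3=6; commitIndex=3
Op 11: append 3 -> log_len=9

Answer: 2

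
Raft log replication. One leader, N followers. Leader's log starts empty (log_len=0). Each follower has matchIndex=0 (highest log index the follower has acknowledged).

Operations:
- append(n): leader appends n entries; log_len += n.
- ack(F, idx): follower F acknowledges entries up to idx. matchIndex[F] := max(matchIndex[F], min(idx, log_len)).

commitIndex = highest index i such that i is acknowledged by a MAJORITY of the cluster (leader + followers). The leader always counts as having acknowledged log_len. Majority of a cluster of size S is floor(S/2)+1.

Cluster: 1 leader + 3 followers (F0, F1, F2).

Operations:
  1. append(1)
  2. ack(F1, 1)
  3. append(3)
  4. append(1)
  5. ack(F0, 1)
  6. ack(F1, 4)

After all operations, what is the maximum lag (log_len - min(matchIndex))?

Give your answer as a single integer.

Op 1: append 1 -> log_len=1
Op 2: F1 acks idx 1 -> match: F0=0 F1=1 F2=0; commitIndex=0
Op 3: append 3 -> log_len=4
Op 4: append 1 -> log_len=5
Op 5: F0 acks idx 1 -> match: F0=1 F1=1 F2=0; commitIndex=1
Op 6: F1 acks idx 4 -> match: F0=1 F1=4 F2=0; commitIndex=1

Answer: 5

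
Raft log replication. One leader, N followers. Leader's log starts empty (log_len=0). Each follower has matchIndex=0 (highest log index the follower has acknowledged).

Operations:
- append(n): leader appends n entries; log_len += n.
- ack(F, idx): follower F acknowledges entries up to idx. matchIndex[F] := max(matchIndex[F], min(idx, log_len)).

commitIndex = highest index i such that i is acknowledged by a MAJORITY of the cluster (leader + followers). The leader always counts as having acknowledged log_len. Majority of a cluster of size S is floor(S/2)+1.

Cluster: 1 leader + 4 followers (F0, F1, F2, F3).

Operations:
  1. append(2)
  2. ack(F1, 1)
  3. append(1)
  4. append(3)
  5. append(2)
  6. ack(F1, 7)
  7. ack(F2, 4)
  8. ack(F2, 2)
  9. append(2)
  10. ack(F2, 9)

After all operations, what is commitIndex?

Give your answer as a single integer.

Op 1: append 2 -> log_len=2
Op 2: F1 acks idx 1 -> match: F0=0 F1=1 F2=0 F3=0; commitIndex=0
Op 3: append 1 -> log_len=3
Op 4: append 3 -> log_len=6
Op 5: append 2 -> log_len=8
Op 6: F1 acks idx 7 -> match: F0=0 F1=7 F2=0 F3=0; commitIndex=0
Op 7: F2 acks idx 4 -> match: F0=0 F1=7 F2=4 F3=0; commitIndex=4
Op 8: F2 acks idx 2 -> match: F0=0 F1=7 F2=4 F3=0; commitIndex=4
Op 9: append 2 -> log_len=10
Op 10: F2 acks idx 9 -> match: F0=0 F1=7 F2=9 F3=0; commitIndex=7

Answer: 7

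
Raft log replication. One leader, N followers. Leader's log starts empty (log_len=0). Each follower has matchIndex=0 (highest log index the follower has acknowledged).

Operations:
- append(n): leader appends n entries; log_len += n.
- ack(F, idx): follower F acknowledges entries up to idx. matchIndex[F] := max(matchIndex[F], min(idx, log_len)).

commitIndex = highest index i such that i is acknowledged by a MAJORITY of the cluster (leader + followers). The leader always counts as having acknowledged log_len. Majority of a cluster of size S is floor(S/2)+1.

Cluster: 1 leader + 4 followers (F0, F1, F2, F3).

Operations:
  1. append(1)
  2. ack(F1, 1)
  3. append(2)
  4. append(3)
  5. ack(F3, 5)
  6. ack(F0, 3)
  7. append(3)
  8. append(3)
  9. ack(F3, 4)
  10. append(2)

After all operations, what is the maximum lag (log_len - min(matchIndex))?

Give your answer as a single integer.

Answer: 14

Derivation:
Op 1: append 1 -> log_len=1
Op 2: F1 acks idx 1 -> match: F0=0 F1=1 F2=0 F3=0; commitIndex=0
Op 3: append 2 -> log_len=3
Op 4: append 3 -> log_len=6
Op 5: F3 acks idx 5 -> match: F0=0 F1=1 F2=0 F3=5; commitIndex=1
Op 6: F0 acks idx 3 -> match: F0=3 F1=1 F2=0 F3=5; commitIndex=3
Op 7: append 3 -> log_len=9
Op 8: append 3 -> log_len=12
Op 9: F3 acks idx 4 -> match: F0=3 F1=1 F2=0 F3=5; commitIndex=3
Op 10: append 2 -> log_len=14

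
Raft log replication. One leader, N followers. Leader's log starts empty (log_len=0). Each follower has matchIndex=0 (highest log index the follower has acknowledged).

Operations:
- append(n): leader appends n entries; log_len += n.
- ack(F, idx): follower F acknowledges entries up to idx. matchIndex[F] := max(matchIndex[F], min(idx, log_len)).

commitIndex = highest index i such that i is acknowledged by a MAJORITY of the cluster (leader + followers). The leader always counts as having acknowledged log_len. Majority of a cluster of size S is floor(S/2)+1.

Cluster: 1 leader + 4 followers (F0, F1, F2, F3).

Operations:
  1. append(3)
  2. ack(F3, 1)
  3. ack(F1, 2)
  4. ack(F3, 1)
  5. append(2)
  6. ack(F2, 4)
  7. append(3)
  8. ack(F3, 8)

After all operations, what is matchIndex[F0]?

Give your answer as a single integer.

Op 1: append 3 -> log_len=3
Op 2: F3 acks idx 1 -> match: F0=0 F1=0 F2=0 F3=1; commitIndex=0
Op 3: F1 acks idx 2 -> match: F0=0 F1=2 F2=0 F3=1; commitIndex=1
Op 4: F3 acks idx 1 -> match: F0=0 F1=2 F2=0 F3=1; commitIndex=1
Op 5: append 2 -> log_len=5
Op 6: F2 acks idx 4 -> match: F0=0 F1=2 F2=4 F3=1; commitIndex=2
Op 7: append 3 -> log_len=8
Op 8: F3 acks idx 8 -> match: F0=0 F1=2 F2=4 F3=8; commitIndex=4

Answer: 0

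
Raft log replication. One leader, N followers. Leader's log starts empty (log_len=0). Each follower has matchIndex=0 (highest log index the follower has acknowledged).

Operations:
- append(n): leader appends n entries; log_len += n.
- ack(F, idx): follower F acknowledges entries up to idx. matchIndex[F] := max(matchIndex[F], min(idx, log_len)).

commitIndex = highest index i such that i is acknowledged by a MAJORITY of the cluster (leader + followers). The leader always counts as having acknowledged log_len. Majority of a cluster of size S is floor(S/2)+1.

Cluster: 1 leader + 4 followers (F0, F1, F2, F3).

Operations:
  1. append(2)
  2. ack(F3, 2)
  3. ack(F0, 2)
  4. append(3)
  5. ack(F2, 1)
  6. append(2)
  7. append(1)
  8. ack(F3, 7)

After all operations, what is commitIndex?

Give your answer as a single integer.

Answer: 2

Derivation:
Op 1: append 2 -> log_len=2
Op 2: F3 acks idx 2 -> match: F0=0 F1=0 F2=0 F3=2; commitIndex=0
Op 3: F0 acks idx 2 -> match: F0=2 F1=0 F2=0 F3=2; commitIndex=2
Op 4: append 3 -> log_len=5
Op 5: F2 acks idx 1 -> match: F0=2 F1=0 F2=1 F3=2; commitIndex=2
Op 6: append 2 -> log_len=7
Op 7: append 1 -> log_len=8
Op 8: F3 acks idx 7 -> match: F0=2 F1=0 F2=1 F3=7; commitIndex=2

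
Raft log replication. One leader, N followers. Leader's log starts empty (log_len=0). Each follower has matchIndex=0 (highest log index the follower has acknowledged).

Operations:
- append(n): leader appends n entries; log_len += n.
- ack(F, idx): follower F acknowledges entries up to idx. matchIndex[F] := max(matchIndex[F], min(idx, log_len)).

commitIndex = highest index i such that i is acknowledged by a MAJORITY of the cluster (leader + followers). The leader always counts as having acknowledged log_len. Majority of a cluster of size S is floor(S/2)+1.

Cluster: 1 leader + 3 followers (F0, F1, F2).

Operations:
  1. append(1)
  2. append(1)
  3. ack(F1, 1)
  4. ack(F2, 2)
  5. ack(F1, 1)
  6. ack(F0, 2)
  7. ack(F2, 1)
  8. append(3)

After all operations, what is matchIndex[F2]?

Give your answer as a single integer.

Answer: 2

Derivation:
Op 1: append 1 -> log_len=1
Op 2: append 1 -> log_len=2
Op 3: F1 acks idx 1 -> match: F0=0 F1=1 F2=0; commitIndex=0
Op 4: F2 acks idx 2 -> match: F0=0 F1=1 F2=2; commitIndex=1
Op 5: F1 acks idx 1 -> match: F0=0 F1=1 F2=2; commitIndex=1
Op 6: F0 acks idx 2 -> match: F0=2 F1=1 F2=2; commitIndex=2
Op 7: F2 acks idx 1 -> match: F0=2 F1=1 F2=2; commitIndex=2
Op 8: append 3 -> log_len=5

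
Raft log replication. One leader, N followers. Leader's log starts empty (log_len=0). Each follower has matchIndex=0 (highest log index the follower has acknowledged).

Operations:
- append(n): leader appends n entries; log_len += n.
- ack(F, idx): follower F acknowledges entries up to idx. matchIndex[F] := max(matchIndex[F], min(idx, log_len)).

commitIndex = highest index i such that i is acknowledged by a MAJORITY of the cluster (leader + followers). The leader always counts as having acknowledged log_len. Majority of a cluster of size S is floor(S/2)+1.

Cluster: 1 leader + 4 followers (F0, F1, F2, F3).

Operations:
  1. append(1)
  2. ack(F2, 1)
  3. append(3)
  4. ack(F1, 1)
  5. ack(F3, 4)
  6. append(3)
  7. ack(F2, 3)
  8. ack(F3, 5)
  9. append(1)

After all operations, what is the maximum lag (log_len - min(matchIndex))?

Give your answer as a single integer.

Op 1: append 1 -> log_len=1
Op 2: F2 acks idx 1 -> match: F0=0 F1=0 F2=1 F3=0; commitIndex=0
Op 3: append 3 -> log_len=4
Op 4: F1 acks idx 1 -> match: F0=0 F1=1 F2=1 F3=0; commitIndex=1
Op 5: F3 acks idx 4 -> match: F0=0 F1=1 F2=1 F3=4; commitIndex=1
Op 6: append 3 -> log_len=7
Op 7: F2 acks idx 3 -> match: F0=0 F1=1 F2=3 F3=4; commitIndex=3
Op 8: F3 acks idx 5 -> match: F0=0 F1=1 F2=3 F3=5; commitIndex=3
Op 9: append 1 -> log_len=8

Answer: 8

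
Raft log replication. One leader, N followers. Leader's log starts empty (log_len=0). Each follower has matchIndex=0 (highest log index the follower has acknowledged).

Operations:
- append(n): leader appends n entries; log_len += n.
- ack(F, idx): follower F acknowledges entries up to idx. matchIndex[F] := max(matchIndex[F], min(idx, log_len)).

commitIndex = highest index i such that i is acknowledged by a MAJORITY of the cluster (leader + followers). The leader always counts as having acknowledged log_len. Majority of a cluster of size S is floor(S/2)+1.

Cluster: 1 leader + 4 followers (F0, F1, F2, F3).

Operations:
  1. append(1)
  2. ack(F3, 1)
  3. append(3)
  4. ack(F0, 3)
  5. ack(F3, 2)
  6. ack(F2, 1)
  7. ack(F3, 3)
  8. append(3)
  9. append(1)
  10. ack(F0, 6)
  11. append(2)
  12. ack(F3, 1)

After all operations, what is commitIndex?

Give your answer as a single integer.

Answer: 3

Derivation:
Op 1: append 1 -> log_len=1
Op 2: F3 acks idx 1 -> match: F0=0 F1=0 F2=0 F3=1; commitIndex=0
Op 3: append 3 -> log_len=4
Op 4: F0 acks idx 3 -> match: F0=3 F1=0 F2=0 F3=1; commitIndex=1
Op 5: F3 acks idx 2 -> match: F0=3 F1=0 F2=0 F3=2; commitIndex=2
Op 6: F2 acks idx 1 -> match: F0=3 F1=0 F2=1 F3=2; commitIndex=2
Op 7: F3 acks idx 3 -> match: F0=3 F1=0 F2=1 F3=3; commitIndex=3
Op 8: append 3 -> log_len=7
Op 9: append 1 -> log_len=8
Op 10: F0 acks idx 6 -> match: F0=6 F1=0 F2=1 F3=3; commitIndex=3
Op 11: append 2 -> log_len=10
Op 12: F3 acks idx 1 -> match: F0=6 F1=0 F2=1 F3=3; commitIndex=3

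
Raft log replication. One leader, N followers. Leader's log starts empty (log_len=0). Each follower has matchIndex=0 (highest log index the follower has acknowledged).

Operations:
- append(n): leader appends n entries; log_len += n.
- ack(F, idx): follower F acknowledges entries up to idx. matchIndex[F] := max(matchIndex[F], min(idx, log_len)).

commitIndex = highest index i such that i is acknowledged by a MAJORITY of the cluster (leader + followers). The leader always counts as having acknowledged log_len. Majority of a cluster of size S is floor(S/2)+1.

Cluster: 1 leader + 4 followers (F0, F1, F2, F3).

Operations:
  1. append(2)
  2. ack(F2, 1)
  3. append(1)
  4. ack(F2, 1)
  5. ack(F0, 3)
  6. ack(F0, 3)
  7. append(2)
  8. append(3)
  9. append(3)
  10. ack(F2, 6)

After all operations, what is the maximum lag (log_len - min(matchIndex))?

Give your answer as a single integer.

Op 1: append 2 -> log_len=2
Op 2: F2 acks idx 1 -> match: F0=0 F1=0 F2=1 F3=0; commitIndex=0
Op 3: append 1 -> log_len=3
Op 4: F2 acks idx 1 -> match: F0=0 F1=0 F2=1 F3=0; commitIndex=0
Op 5: F0 acks idx 3 -> match: F0=3 F1=0 F2=1 F3=0; commitIndex=1
Op 6: F0 acks idx 3 -> match: F0=3 F1=0 F2=1 F3=0; commitIndex=1
Op 7: append 2 -> log_len=5
Op 8: append 3 -> log_len=8
Op 9: append 3 -> log_len=11
Op 10: F2 acks idx 6 -> match: F0=3 F1=0 F2=6 F3=0; commitIndex=3

Answer: 11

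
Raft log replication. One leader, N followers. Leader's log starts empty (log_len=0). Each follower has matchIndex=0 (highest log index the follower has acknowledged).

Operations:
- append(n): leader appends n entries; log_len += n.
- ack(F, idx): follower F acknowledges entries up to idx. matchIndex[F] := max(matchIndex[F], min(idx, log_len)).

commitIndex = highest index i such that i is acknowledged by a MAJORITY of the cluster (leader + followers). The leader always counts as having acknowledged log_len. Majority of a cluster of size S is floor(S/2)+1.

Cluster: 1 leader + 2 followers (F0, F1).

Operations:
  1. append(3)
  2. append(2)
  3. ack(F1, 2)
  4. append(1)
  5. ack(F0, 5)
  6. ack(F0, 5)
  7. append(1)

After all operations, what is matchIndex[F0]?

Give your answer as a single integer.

Op 1: append 3 -> log_len=3
Op 2: append 2 -> log_len=5
Op 3: F1 acks idx 2 -> match: F0=0 F1=2; commitIndex=2
Op 4: append 1 -> log_len=6
Op 5: F0 acks idx 5 -> match: F0=5 F1=2; commitIndex=5
Op 6: F0 acks idx 5 -> match: F0=5 F1=2; commitIndex=5
Op 7: append 1 -> log_len=7

Answer: 5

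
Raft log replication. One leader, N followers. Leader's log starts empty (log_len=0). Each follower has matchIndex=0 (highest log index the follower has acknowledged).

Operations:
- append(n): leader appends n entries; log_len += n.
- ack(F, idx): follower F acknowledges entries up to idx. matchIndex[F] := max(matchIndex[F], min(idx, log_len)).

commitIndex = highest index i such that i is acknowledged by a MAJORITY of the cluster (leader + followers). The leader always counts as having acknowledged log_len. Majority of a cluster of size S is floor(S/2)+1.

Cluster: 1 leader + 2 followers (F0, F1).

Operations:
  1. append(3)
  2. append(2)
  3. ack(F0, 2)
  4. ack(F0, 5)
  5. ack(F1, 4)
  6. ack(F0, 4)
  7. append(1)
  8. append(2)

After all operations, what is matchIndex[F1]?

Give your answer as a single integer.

Op 1: append 3 -> log_len=3
Op 2: append 2 -> log_len=5
Op 3: F0 acks idx 2 -> match: F0=2 F1=0; commitIndex=2
Op 4: F0 acks idx 5 -> match: F0=5 F1=0; commitIndex=5
Op 5: F1 acks idx 4 -> match: F0=5 F1=4; commitIndex=5
Op 6: F0 acks idx 4 -> match: F0=5 F1=4; commitIndex=5
Op 7: append 1 -> log_len=6
Op 8: append 2 -> log_len=8

Answer: 4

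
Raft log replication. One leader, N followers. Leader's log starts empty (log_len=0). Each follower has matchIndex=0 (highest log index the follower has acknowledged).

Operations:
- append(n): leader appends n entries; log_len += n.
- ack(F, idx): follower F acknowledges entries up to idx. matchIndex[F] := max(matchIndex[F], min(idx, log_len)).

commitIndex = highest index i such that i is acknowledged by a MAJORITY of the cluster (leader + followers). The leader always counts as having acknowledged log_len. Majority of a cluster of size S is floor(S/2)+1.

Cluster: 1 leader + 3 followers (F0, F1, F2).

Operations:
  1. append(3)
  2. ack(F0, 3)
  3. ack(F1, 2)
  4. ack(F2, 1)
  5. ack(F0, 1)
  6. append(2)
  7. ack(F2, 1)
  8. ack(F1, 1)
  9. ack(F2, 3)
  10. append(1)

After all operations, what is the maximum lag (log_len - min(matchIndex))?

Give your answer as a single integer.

Op 1: append 3 -> log_len=3
Op 2: F0 acks idx 3 -> match: F0=3 F1=0 F2=0; commitIndex=0
Op 3: F1 acks idx 2 -> match: F0=3 F1=2 F2=0; commitIndex=2
Op 4: F2 acks idx 1 -> match: F0=3 F1=2 F2=1; commitIndex=2
Op 5: F0 acks idx 1 -> match: F0=3 F1=2 F2=1; commitIndex=2
Op 6: append 2 -> log_len=5
Op 7: F2 acks idx 1 -> match: F0=3 F1=2 F2=1; commitIndex=2
Op 8: F1 acks idx 1 -> match: F0=3 F1=2 F2=1; commitIndex=2
Op 9: F2 acks idx 3 -> match: F0=3 F1=2 F2=3; commitIndex=3
Op 10: append 1 -> log_len=6

Answer: 4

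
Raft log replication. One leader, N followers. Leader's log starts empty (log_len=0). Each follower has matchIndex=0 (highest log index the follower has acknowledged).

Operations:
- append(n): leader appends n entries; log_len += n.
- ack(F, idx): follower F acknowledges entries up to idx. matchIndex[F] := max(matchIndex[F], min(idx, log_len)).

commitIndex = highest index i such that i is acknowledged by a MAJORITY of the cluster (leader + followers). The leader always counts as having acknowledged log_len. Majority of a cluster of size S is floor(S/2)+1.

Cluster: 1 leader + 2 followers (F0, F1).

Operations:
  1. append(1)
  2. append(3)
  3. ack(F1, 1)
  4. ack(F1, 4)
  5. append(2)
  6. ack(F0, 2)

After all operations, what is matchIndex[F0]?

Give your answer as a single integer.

Answer: 2

Derivation:
Op 1: append 1 -> log_len=1
Op 2: append 3 -> log_len=4
Op 3: F1 acks idx 1 -> match: F0=0 F1=1; commitIndex=1
Op 4: F1 acks idx 4 -> match: F0=0 F1=4; commitIndex=4
Op 5: append 2 -> log_len=6
Op 6: F0 acks idx 2 -> match: F0=2 F1=4; commitIndex=4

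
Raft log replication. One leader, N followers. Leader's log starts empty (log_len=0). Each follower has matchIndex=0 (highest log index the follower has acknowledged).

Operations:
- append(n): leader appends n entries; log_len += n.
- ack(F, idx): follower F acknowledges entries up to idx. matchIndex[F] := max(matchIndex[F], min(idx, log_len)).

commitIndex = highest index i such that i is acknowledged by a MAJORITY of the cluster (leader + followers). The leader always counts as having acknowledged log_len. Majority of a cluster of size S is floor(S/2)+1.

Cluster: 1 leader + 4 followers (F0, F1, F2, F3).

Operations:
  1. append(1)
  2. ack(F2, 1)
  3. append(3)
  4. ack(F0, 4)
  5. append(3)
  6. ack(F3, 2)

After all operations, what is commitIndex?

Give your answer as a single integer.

Answer: 2

Derivation:
Op 1: append 1 -> log_len=1
Op 2: F2 acks idx 1 -> match: F0=0 F1=0 F2=1 F3=0; commitIndex=0
Op 3: append 3 -> log_len=4
Op 4: F0 acks idx 4 -> match: F0=4 F1=0 F2=1 F3=0; commitIndex=1
Op 5: append 3 -> log_len=7
Op 6: F3 acks idx 2 -> match: F0=4 F1=0 F2=1 F3=2; commitIndex=2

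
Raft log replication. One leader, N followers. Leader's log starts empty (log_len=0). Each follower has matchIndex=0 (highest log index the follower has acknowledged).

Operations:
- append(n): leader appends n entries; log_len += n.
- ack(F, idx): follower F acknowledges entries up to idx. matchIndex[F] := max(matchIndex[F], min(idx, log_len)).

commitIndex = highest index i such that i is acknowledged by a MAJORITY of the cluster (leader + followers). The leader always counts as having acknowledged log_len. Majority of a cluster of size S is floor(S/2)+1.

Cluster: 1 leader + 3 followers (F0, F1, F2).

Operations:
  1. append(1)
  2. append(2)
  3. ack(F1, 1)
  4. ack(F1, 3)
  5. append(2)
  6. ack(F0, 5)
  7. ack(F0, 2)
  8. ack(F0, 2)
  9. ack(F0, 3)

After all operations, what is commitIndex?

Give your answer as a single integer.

Answer: 3

Derivation:
Op 1: append 1 -> log_len=1
Op 2: append 2 -> log_len=3
Op 3: F1 acks idx 1 -> match: F0=0 F1=1 F2=0; commitIndex=0
Op 4: F1 acks idx 3 -> match: F0=0 F1=3 F2=0; commitIndex=0
Op 5: append 2 -> log_len=5
Op 6: F0 acks idx 5 -> match: F0=5 F1=3 F2=0; commitIndex=3
Op 7: F0 acks idx 2 -> match: F0=5 F1=3 F2=0; commitIndex=3
Op 8: F0 acks idx 2 -> match: F0=5 F1=3 F2=0; commitIndex=3
Op 9: F0 acks idx 3 -> match: F0=5 F1=3 F2=0; commitIndex=3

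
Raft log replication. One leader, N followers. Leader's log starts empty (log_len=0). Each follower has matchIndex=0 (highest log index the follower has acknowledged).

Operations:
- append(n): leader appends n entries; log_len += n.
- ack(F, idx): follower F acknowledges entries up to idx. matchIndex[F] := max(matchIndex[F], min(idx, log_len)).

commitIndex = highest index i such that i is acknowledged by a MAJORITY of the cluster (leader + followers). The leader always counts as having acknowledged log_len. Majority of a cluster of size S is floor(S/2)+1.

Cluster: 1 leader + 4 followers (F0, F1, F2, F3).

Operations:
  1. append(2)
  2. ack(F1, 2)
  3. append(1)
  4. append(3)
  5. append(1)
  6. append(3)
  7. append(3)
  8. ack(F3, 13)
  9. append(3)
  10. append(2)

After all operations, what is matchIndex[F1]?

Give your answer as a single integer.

Answer: 2

Derivation:
Op 1: append 2 -> log_len=2
Op 2: F1 acks idx 2 -> match: F0=0 F1=2 F2=0 F3=0; commitIndex=0
Op 3: append 1 -> log_len=3
Op 4: append 3 -> log_len=6
Op 5: append 1 -> log_len=7
Op 6: append 3 -> log_len=10
Op 7: append 3 -> log_len=13
Op 8: F3 acks idx 13 -> match: F0=0 F1=2 F2=0 F3=13; commitIndex=2
Op 9: append 3 -> log_len=16
Op 10: append 2 -> log_len=18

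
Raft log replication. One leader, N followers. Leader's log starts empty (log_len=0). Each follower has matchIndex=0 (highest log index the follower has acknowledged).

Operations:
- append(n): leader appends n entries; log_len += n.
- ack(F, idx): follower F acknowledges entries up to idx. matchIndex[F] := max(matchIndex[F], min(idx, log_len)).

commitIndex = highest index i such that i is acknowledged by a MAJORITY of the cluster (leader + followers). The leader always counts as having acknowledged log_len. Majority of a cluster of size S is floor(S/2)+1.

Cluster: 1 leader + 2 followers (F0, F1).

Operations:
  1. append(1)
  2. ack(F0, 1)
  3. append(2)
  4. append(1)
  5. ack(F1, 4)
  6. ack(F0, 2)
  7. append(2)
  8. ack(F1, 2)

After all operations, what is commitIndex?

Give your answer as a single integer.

Op 1: append 1 -> log_len=1
Op 2: F0 acks idx 1 -> match: F0=1 F1=0; commitIndex=1
Op 3: append 2 -> log_len=3
Op 4: append 1 -> log_len=4
Op 5: F1 acks idx 4 -> match: F0=1 F1=4; commitIndex=4
Op 6: F0 acks idx 2 -> match: F0=2 F1=4; commitIndex=4
Op 7: append 2 -> log_len=6
Op 8: F1 acks idx 2 -> match: F0=2 F1=4; commitIndex=4

Answer: 4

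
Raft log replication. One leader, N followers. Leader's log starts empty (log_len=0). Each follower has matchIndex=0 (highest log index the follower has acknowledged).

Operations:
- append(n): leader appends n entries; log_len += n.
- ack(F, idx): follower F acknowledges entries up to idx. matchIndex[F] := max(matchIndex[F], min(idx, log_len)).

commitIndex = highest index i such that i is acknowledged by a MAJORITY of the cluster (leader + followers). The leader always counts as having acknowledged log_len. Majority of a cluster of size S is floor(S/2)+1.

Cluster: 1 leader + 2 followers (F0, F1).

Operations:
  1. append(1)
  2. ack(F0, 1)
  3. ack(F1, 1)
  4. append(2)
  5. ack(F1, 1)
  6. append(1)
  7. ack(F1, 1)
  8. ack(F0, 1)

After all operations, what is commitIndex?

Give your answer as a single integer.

Op 1: append 1 -> log_len=1
Op 2: F0 acks idx 1 -> match: F0=1 F1=0; commitIndex=1
Op 3: F1 acks idx 1 -> match: F0=1 F1=1; commitIndex=1
Op 4: append 2 -> log_len=3
Op 5: F1 acks idx 1 -> match: F0=1 F1=1; commitIndex=1
Op 6: append 1 -> log_len=4
Op 7: F1 acks idx 1 -> match: F0=1 F1=1; commitIndex=1
Op 8: F0 acks idx 1 -> match: F0=1 F1=1; commitIndex=1

Answer: 1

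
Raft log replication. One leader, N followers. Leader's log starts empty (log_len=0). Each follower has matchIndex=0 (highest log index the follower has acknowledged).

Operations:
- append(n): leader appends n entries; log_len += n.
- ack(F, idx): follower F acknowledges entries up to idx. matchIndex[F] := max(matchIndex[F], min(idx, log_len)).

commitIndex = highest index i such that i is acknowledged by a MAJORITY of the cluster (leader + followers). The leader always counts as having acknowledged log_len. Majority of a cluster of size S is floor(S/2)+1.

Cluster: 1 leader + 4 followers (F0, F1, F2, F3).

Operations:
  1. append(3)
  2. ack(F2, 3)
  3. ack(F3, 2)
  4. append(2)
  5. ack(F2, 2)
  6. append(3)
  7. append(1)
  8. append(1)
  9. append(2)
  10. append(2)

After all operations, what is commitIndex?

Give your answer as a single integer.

Answer: 2

Derivation:
Op 1: append 3 -> log_len=3
Op 2: F2 acks idx 3 -> match: F0=0 F1=0 F2=3 F3=0; commitIndex=0
Op 3: F3 acks idx 2 -> match: F0=0 F1=0 F2=3 F3=2; commitIndex=2
Op 4: append 2 -> log_len=5
Op 5: F2 acks idx 2 -> match: F0=0 F1=0 F2=3 F3=2; commitIndex=2
Op 6: append 3 -> log_len=8
Op 7: append 1 -> log_len=9
Op 8: append 1 -> log_len=10
Op 9: append 2 -> log_len=12
Op 10: append 2 -> log_len=14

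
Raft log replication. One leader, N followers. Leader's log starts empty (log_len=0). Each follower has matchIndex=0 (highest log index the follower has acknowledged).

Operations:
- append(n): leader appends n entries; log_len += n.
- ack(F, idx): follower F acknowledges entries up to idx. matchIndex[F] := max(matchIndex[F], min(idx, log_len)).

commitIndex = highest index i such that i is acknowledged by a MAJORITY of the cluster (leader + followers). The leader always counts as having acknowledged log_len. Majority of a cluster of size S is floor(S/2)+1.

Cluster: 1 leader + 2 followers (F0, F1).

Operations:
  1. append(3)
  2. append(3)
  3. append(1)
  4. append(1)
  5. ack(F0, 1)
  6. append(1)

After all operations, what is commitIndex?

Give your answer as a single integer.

Op 1: append 3 -> log_len=3
Op 2: append 3 -> log_len=6
Op 3: append 1 -> log_len=7
Op 4: append 1 -> log_len=8
Op 5: F0 acks idx 1 -> match: F0=1 F1=0; commitIndex=1
Op 6: append 1 -> log_len=9

Answer: 1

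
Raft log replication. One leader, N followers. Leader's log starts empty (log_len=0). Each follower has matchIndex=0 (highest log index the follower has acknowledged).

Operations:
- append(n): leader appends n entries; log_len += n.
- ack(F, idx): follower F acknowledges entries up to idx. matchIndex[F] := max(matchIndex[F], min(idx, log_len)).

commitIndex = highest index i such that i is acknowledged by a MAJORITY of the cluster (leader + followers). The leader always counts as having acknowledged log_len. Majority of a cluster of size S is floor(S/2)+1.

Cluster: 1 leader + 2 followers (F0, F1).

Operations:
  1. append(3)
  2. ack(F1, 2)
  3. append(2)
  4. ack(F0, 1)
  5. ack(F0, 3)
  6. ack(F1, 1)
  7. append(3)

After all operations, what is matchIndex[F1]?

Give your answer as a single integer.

Answer: 2

Derivation:
Op 1: append 3 -> log_len=3
Op 2: F1 acks idx 2 -> match: F0=0 F1=2; commitIndex=2
Op 3: append 2 -> log_len=5
Op 4: F0 acks idx 1 -> match: F0=1 F1=2; commitIndex=2
Op 5: F0 acks idx 3 -> match: F0=3 F1=2; commitIndex=3
Op 6: F1 acks idx 1 -> match: F0=3 F1=2; commitIndex=3
Op 7: append 3 -> log_len=8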